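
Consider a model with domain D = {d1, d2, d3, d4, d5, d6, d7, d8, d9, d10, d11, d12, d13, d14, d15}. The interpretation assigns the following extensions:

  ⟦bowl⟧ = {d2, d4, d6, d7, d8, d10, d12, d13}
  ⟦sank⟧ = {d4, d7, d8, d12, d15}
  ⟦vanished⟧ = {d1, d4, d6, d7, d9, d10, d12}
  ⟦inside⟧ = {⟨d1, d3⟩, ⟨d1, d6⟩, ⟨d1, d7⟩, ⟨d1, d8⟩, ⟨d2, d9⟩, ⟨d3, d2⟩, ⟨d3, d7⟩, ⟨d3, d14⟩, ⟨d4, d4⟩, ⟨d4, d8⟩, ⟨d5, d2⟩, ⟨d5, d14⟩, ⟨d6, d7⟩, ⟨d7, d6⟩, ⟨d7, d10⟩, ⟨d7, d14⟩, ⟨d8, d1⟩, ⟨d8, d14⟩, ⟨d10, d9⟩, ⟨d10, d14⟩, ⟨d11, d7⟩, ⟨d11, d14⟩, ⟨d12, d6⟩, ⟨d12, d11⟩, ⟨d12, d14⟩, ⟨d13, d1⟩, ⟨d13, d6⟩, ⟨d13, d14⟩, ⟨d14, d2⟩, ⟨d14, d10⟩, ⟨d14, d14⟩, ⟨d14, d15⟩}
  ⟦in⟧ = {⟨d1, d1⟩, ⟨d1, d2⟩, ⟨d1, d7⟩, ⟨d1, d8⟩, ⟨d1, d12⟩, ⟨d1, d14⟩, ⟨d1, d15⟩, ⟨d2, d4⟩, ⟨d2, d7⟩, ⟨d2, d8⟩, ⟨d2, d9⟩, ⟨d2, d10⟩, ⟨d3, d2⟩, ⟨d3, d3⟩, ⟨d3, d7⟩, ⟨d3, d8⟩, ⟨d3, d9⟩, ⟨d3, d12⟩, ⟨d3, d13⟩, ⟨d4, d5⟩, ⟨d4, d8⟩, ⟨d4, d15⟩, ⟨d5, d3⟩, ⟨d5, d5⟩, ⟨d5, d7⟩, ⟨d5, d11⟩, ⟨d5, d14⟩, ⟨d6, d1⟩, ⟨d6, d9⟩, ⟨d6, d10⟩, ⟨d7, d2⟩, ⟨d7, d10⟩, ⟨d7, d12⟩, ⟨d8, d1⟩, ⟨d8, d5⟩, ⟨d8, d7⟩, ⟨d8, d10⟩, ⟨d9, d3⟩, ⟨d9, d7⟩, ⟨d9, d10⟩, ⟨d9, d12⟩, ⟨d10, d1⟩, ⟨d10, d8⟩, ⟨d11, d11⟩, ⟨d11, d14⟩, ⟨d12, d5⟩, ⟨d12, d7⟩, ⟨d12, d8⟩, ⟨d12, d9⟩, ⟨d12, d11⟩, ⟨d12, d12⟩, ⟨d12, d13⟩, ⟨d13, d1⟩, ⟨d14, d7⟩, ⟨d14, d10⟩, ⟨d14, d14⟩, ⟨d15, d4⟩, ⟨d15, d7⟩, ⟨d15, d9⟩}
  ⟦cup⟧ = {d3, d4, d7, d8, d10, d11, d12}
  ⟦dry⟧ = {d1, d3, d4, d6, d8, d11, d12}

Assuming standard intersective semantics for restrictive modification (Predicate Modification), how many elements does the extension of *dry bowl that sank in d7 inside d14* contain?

⟦that sank⟧ = ⟦sank⟧ = {d4, d7, d8, d12, d15}
⟦in d7⟧ = {x : ⟨x, d7⟩ ∈ ⟦in⟧} = {d1, d2, d3, d5, d8, d9, d12, d14, d15}
⟦inside d14⟧ = {x : ⟨x, d14⟩ ∈ ⟦inside⟧} = {d3, d5, d7, d8, d10, d11, d12, d13, d14}
⟦bowl⟧ = {d2, d4, d6, d7, d8, d10, d12, d13}
… ∩ ⟦that sank⟧ = {d2, d4, d6, d7, d8, d10, d12, d13} ∩ {d4, d7, d8, d12, d15} = {d4, d7, d8, d12}
… ∩ ⟦in d7⟧ = {d4, d7, d8, d12} ∩ {d1, d2, d3, d5, d8, d9, d12, d14, d15} = {d8, d12}
… ∩ ⟦inside d14⟧ = {d8, d12} ∩ {d3, d5, d7, d8, d10, d11, d12, d13, d14} = {d8, d12}
… ∩ ⟦dry⟧ = {d8, d12} ∩ {d1, d3, d4, d6, d8, d11, d12} = {d8, d12}
⟦dry bowl that sank in d7 inside d14⟧ = {d8, d12}, so the cardinality is 2.

2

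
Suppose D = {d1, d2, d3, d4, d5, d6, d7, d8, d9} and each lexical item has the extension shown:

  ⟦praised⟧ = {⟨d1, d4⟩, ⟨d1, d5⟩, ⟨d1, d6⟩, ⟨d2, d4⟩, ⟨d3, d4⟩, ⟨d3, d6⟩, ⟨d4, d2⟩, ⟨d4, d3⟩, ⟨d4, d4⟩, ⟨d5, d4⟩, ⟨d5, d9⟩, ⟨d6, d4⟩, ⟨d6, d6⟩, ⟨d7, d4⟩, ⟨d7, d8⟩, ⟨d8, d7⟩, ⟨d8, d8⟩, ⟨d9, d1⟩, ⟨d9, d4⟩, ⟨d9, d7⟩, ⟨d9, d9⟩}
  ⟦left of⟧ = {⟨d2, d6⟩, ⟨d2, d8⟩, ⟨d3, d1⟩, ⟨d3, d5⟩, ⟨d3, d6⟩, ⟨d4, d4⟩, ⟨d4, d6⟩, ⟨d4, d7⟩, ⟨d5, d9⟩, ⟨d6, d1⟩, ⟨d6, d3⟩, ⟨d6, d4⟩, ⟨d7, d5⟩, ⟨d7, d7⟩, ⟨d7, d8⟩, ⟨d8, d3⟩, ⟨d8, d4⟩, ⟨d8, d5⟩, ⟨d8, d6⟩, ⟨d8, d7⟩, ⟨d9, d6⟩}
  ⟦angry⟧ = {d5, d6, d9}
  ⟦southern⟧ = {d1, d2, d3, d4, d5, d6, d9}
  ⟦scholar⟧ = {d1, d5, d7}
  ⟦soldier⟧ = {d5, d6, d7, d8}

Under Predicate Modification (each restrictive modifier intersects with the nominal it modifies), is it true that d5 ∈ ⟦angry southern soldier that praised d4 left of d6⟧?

no

⟦that praised d4⟧ = {x : ⟨x, d4⟩ ∈ ⟦praised⟧} = {d1, d2, d3, d4, d5, d6, d7, d9}
⟦left of d6⟧ = {x : ⟨x, d6⟩ ∈ ⟦left of⟧} = {d2, d3, d4, d8, d9}
⟦soldier⟧ = {d5, d6, d7, d8}
… ∩ ⟦that praised d4⟧ = {d5, d6, d7, d8} ∩ {d1, d2, d3, d4, d5, d6, d7, d9} = {d5, d6, d7}
… ∩ ⟦left of d6⟧ = {d5, d6, d7} ∩ {d2, d3, d4, d8, d9} = ∅
… ∩ ⟦angry⟧ = ∅ ∩ {d5, d6, d9} = ∅
… ∩ ⟦southern⟧ = ∅ ∩ {d1, d2, d3, d4, d5, d6, d9} = ∅
⟦angry southern soldier that praised d4 left of d6⟧ = ∅; d5 ∉ this set.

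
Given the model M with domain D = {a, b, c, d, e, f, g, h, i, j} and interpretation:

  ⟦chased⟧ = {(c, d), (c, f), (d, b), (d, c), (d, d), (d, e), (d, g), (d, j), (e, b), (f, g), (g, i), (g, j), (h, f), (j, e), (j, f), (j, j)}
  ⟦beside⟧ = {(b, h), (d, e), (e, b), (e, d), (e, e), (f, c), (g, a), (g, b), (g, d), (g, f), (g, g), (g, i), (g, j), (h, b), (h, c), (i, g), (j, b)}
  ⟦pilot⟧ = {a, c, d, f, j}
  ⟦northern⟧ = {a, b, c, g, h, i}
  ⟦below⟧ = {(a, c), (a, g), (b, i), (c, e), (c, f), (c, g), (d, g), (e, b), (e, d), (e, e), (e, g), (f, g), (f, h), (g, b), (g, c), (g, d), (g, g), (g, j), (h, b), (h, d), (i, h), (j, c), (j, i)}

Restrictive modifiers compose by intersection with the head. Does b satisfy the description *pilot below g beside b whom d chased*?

no

⟦below g⟧ = {x : ⟨x, g⟩ ∈ ⟦below⟧} = {a, c, d, e, f, g}
⟦beside b⟧ = {x : ⟨x, b⟩ ∈ ⟦beside⟧} = {e, g, h, j}
⟦whom d chased⟧ = {x : ⟨d, x⟩ ∈ ⟦chased⟧} = {b, c, d, e, g, j}
⟦pilot⟧ = {a, c, d, f, j}
… ∩ ⟦below g⟧ = {a, c, d, f, j} ∩ {a, c, d, e, f, g} = {a, c, d, f}
… ∩ ⟦beside b⟧ = {a, c, d, f} ∩ {e, g, h, j} = ∅
… ∩ ⟦whom d chased⟧ = ∅ ∩ {b, c, d, e, g, j} = ∅
⟦pilot below g beside b whom d chased⟧ = ∅; b ∉ this set.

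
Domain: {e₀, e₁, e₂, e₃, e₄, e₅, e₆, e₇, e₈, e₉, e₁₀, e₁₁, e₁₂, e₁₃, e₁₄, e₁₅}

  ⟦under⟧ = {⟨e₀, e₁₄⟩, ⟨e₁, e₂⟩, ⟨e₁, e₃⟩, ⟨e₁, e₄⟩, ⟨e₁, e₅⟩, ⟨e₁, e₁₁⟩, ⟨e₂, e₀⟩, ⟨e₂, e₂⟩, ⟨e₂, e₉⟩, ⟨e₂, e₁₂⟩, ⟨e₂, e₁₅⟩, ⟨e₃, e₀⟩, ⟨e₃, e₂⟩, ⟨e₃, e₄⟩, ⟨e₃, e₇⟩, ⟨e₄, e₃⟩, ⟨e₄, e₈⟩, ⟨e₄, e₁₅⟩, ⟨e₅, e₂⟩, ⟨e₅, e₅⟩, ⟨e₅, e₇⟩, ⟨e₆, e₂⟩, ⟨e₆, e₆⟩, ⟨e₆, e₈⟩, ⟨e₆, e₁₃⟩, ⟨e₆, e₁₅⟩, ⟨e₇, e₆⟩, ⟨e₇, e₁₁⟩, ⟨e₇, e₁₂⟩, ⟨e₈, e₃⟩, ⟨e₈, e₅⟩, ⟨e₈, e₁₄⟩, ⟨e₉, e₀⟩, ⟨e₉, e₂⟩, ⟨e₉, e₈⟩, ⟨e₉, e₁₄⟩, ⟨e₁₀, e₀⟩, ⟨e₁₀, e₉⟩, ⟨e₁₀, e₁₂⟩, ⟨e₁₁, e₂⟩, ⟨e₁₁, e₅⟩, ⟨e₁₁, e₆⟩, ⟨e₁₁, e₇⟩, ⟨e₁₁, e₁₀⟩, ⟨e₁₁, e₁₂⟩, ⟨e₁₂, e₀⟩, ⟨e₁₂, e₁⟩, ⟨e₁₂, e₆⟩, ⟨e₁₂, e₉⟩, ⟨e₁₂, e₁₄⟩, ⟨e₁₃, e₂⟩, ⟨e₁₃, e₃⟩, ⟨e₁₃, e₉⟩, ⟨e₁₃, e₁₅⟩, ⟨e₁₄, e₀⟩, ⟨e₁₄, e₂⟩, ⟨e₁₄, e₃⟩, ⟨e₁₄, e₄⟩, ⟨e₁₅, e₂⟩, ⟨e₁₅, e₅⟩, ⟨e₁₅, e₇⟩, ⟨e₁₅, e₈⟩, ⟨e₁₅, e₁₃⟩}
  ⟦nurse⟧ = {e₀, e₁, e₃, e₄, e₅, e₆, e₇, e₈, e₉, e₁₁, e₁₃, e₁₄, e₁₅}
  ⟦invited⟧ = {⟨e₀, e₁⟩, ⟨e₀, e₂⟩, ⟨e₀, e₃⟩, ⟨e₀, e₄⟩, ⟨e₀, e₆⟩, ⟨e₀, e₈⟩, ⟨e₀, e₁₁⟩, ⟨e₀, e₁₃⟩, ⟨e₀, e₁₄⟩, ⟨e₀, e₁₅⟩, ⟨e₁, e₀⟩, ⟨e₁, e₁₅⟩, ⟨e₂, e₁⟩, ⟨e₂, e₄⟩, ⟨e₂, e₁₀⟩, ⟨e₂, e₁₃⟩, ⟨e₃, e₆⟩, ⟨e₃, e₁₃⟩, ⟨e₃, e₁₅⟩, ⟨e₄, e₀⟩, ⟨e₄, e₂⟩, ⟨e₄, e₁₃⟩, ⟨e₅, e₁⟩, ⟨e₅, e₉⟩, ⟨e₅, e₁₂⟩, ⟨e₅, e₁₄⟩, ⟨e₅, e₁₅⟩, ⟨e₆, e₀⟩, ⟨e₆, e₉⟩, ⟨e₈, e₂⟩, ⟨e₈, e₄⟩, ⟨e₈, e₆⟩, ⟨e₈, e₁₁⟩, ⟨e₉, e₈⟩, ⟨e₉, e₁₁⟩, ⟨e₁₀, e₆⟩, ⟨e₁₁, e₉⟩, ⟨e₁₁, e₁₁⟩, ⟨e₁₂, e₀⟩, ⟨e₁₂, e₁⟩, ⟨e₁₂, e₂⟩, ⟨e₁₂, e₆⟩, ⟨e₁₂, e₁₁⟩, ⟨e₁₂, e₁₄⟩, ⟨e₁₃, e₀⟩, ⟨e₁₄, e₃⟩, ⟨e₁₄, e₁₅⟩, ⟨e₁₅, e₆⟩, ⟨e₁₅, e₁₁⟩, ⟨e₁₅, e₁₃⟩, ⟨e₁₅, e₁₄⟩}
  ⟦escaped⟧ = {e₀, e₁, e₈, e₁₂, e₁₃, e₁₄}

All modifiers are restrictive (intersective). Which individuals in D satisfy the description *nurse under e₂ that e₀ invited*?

{e₁, e₃, e₆, e₁₁, e₁₃, e₁₄, e₁₅}

⟦under e₂⟧ = {x : ⟨x, e₂⟩ ∈ ⟦under⟧} = {e₁, e₂, e₃, e₅, e₆, e₉, e₁₁, e₁₃, e₁₄, e₁₅}
⟦that e₀ invited⟧ = {x : ⟨e₀, x⟩ ∈ ⟦invited⟧} = {e₁, e₂, e₃, e₄, e₆, e₈, e₁₁, e₁₃, e₁₄, e₁₅}
⟦nurse⟧ = {e₀, e₁, e₃, e₄, e₅, e₆, e₇, e₈, e₉, e₁₁, e₁₃, e₁₄, e₁₅}
… ∩ ⟦under e₂⟧ = {e₀, e₁, e₃, e₄, e₅, e₆, e₇, e₈, e₉, e₁₁, e₁₃, e₁₄, e₁₅} ∩ {e₁, e₂, e₃, e₅, e₆, e₉, e₁₁, e₁₃, e₁₄, e₁₅} = {e₁, e₃, e₅, e₆, e₉, e₁₁, e₁₃, e₁₄, e₁₅}
… ∩ ⟦that e₀ invited⟧ = {e₁, e₃, e₅, e₆, e₉, e₁₁, e₁₃, e₁₄, e₁₅} ∩ {e₁, e₂, e₃, e₄, e₆, e₈, e₁₁, e₁₃, e₁₄, e₁₅} = {e₁, e₃, e₆, e₁₁, e₁₃, e₁₄, e₁₅}
So ⟦nurse under e₂ that e₀ invited⟧ = {e₁, e₃, e₆, e₁₁, e₁₃, e₁₄, e₁₅}.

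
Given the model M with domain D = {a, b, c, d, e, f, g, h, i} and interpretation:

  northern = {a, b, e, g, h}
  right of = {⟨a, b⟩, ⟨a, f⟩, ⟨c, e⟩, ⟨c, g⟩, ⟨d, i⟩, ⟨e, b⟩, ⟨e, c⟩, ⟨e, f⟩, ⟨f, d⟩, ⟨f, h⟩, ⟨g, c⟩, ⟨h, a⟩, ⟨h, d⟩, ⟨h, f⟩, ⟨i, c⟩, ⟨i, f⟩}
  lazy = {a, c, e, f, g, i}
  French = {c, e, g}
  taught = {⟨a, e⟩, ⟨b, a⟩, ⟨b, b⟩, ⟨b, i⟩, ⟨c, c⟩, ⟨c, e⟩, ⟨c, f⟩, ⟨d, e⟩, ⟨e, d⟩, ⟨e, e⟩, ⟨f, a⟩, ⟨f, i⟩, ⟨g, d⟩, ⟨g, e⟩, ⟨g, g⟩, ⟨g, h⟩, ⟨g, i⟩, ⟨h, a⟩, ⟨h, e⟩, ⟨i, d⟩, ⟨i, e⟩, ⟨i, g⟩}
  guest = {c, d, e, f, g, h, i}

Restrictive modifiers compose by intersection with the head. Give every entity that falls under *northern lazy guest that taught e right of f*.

⟦that taught e⟧ = {x : ⟨x, e⟩ ∈ ⟦taught⟧} = {a, c, d, e, g, h, i}
⟦right of f⟧ = {x : ⟨x, f⟩ ∈ ⟦right of⟧} = {a, e, h, i}
⟦guest⟧ = {c, d, e, f, g, h, i}
… ∩ ⟦that taught e⟧ = {c, d, e, f, g, h, i} ∩ {a, c, d, e, g, h, i} = {c, d, e, g, h, i}
… ∩ ⟦right of f⟧ = {c, d, e, g, h, i} ∩ {a, e, h, i} = {e, h, i}
… ∩ ⟦northern⟧ = {e, h, i} ∩ {a, b, e, g, h} = {e, h}
… ∩ ⟦lazy⟧ = {e, h} ∩ {a, c, e, f, g, i} = {e}
So ⟦northern lazy guest that taught e right of f⟧ = {e}.

{e}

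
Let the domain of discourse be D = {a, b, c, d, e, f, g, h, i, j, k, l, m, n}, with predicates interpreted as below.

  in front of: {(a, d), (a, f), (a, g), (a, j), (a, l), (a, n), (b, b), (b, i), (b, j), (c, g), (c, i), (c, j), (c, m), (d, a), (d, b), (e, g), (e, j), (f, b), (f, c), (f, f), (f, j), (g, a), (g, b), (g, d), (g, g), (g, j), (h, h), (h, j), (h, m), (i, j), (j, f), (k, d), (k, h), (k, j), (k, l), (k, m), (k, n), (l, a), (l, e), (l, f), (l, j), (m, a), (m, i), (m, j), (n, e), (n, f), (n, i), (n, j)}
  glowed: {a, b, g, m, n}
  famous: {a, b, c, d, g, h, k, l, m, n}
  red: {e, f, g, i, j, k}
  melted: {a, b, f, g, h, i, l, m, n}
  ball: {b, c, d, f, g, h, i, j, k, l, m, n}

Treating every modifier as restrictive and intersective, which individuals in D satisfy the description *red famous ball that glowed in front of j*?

⟦that glowed⟧ = ⟦glowed⟧ = {a, b, g, m, n}
⟦in front of j⟧ = {x : ⟨x, j⟩ ∈ ⟦in front of⟧} = {a, b, c, e, f, g, h, i, k, l, m, n}
⟦ball⟧ = {b, c, d, f, g, h, i, j, k, l, m, n}
… ∩ ⟦that glowed⟧ = {b, c, d, f, g, h, i, j, k, l, m, n} ∩ {a, b, g, m, n} = {b, g, m, n}
… ∩ ⟦in front of j⟧ = {b, g, m, n} ∩ {a, b, c, e, f, g, h, i, k, l, m, n} = {b, g, m, n}
… ∩ ⟦red⟧ = {b, g, m, n} ∩ {e, f, g, i, j, k} = {g}
… ∩ ⟦famous⟧ = {g} ∩ {a, b, c, d, g, h, k, l, m, n} = {g}
So ⟦red famous ball that glowed in front of j⟧ = {g}.

{g}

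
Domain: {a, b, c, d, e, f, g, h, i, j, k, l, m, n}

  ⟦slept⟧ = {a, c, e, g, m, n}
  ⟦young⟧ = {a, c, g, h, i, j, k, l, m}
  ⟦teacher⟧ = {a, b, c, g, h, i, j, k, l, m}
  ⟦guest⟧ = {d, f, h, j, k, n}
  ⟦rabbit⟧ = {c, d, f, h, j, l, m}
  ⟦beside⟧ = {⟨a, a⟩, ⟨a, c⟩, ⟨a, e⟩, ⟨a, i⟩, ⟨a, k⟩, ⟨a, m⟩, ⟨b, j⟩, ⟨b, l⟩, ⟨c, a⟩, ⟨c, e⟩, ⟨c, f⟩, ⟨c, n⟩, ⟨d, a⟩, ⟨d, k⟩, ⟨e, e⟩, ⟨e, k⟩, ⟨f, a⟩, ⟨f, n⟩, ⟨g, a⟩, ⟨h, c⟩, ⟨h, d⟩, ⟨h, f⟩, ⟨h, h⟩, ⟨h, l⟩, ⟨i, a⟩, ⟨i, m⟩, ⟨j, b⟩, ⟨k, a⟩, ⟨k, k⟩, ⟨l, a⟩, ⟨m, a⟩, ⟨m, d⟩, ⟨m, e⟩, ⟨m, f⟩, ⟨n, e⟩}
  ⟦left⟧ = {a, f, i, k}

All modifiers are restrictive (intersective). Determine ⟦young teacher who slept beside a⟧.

⟦who slept⟧ = ⟦slept⟧ = {a, c, e, g, m, n}
⟦beside a⟧ = {x : ⟨x, a⟩ ∈ ⟦beside⟧} = {a, c, d, f, g, i, k, l, m}
⟦teacher⟧ = {a, b, c, g, h, i, j, k, l, m}
… ∩ ⟦who slept⟧ = {a, b, c, g, h, i, j, k, l, m} ∩ {a, c, e, g, m, n} = {a, c, g, m}
… ∩ ⟦beside a⟧ = {a, c, g, m} ∩ {a, c, d, f, g, i, k, l, m} = {a, c, g, m}
… ∩ ⟦young⟧ = {a, c, g, m} ∩ {a, c, g, h, i, j, k, l, m} = {a, c, g, m}
So ⟦young teacher who slept beside a⟧ = {a, c, g, m}.

{a, c, g, m}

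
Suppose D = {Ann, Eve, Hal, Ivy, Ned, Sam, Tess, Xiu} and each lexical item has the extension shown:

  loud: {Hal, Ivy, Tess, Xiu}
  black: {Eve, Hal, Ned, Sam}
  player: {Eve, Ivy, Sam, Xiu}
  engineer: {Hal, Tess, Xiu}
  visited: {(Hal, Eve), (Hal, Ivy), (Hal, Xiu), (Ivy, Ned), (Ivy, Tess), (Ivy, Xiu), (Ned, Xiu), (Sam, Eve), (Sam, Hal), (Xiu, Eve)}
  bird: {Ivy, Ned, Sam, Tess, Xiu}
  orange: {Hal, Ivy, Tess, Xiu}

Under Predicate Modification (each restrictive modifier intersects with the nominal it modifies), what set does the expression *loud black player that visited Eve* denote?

{ }

⟦that visited Eve⟧ = {x : ⟨x, Eve⟩ ∈ ⟦visited⟧} = {Hal, Sam, Xiu}
⟦player⟧ = {Eve, Ivy, Sam, Xiu}
… ∩ ⟦that visited Eve⟧ = {Eve, Ivy, Sam, Xiu} ∩ {Hal, Sam, Xiu} = {Sam, Xiu}
… ∩ ⟦loud⟧ = {Sam, Xiu} ∩ {Hal, Ivy, Tess, Xiu} = {Xiu}
… ∩ ⟦black⟧ = {Xiu} ∩ {Eve, Hal, Ned, Sam} = ∅
So ⟦loud black player that visited Eve⟧ = { }.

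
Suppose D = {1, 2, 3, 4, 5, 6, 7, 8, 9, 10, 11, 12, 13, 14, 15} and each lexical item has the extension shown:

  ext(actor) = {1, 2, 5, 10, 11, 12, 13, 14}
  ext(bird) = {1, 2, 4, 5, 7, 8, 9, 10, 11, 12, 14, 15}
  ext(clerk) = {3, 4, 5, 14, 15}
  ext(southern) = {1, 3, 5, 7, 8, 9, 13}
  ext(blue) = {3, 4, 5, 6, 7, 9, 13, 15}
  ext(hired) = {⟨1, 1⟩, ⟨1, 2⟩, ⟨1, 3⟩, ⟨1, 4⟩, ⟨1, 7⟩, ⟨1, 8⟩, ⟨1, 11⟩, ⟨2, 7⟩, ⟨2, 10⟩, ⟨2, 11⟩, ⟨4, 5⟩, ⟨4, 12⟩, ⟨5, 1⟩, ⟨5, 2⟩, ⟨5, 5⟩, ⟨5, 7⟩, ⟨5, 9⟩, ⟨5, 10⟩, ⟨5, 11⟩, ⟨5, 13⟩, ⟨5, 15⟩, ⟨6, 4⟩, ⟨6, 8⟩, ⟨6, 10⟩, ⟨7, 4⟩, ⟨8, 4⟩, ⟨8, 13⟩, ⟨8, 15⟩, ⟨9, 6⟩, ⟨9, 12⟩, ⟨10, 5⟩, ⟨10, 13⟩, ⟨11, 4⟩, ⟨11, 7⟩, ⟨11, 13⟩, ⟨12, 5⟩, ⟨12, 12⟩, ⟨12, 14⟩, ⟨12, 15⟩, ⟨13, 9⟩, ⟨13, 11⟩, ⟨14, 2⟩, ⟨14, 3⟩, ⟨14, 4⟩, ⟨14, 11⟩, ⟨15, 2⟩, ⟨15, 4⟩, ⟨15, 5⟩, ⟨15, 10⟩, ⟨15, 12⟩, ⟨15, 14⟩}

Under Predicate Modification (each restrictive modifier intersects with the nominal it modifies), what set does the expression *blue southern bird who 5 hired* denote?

⟦who 5 hired⟧ = {x : ⟨5, x⟩ ∈ ⟦hired⟧} = {1, 2, 5, 7, 9, 10, 11, 13, 15}
⟦bird⟧ = {1, 2, 4, 5, 7, 8, 9, 10, 11, 12, 14, 15}
… ∩ ⟦who 5 hired⟧ = {1, 2, 4, 5, 7, 8, 9, 10, 11, 12, 14, 15} ∩ {1, 2, 5, 7, 9, 10, 11, 13, 15} = {1, 2, 5, 7, 9, 10, 11, 15}
… ∩ ⟦blue⟧ = {1, 2, 5, 7, 9, 10, 11, 15} ∩ {3, 4, 5, 6, 7, 9, 13, 15} = {5, 7, 9, 15}
… ∩ ⟦southern⟧ = {5, 7, 9, 15} ∩ {1, 3, 5, 7, 8, 9, 13} = {5, 7, 9}
So ⟦blue southern bird who 5 hired⟧ = {5, 7, 9}.

{5, 7, 9}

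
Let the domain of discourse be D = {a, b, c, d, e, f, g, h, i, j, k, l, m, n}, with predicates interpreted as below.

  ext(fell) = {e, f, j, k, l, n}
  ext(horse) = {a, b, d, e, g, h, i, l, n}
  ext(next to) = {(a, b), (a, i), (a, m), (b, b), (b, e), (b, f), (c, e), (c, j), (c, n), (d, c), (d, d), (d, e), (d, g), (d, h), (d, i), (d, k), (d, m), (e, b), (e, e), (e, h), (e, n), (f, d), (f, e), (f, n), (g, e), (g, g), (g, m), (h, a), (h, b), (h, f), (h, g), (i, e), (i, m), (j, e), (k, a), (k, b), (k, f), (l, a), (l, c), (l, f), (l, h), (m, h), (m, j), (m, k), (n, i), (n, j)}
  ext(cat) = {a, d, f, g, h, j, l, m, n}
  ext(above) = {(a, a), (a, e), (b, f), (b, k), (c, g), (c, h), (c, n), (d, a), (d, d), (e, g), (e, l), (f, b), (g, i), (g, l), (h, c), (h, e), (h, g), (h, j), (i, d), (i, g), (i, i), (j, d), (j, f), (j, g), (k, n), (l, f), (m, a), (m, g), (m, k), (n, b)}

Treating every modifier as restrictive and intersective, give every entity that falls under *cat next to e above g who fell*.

⟦next to e⟧ = {x : ⟨x, e⟩ ∈ ⟦next to⟧} = {b, c, d, e, f, g, i, j}
⟦above g⟧ = {x : ⟨x, g⟩ ∈ ⟦above⟧} = {c, e, h, i, j, m}
⟦who fell⟧ = ⟦fell⟧ = {e, f, j, k, l, n}
⟦cat⟧ = {a, d, f, g, h, j, l, m, n}
… ∩ ⟦next to e⟧ = {a, d, f, g, h, j, l, m, n} ∩ {b, c, d, e, f, g, i, j} = {d, f, g, j}
… ∩ ⟦above g⟧ = {d, f, g, j} ∩ {c, e, h, i, j, m} = {j}
… ∩ ⟦who fell⟧ = {j} ∩ {e, f, j, k, l, n} = {j}
So ⟦cat next to e above g who fell⟧ = {j}.

{j}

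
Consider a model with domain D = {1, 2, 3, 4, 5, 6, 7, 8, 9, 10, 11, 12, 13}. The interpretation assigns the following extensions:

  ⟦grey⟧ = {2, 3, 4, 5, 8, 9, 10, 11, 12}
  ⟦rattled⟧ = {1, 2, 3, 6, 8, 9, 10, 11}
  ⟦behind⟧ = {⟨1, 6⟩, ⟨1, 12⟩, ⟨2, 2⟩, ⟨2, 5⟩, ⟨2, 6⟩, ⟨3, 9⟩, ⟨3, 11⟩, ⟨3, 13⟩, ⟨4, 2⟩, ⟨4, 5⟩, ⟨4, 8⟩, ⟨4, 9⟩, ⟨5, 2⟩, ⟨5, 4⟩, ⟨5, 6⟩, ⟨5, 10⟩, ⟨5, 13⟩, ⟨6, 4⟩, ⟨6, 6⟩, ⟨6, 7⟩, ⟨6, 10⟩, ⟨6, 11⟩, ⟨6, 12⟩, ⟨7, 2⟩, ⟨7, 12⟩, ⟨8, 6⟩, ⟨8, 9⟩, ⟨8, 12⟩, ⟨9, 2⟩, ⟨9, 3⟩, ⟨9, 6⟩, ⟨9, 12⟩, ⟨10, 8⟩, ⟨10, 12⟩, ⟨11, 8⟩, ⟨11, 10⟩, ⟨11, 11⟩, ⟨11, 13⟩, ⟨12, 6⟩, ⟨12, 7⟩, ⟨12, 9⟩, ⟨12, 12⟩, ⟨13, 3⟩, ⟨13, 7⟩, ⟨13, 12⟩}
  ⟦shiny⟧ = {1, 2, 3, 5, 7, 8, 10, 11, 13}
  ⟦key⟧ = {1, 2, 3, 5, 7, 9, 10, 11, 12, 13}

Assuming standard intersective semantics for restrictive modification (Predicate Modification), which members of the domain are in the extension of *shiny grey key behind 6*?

⟦behind 6⟧ = {x : ⟨x, 6⟩ ∈ ⟦behind⟧} = {1, 2, 5, 6, 8, 9, 12}
⟦key⟧ = {1, 2, 3, 5, 7, 9, 10, 11, 12, 13}
… ∩ ⟦behind 6⟧ = {1, 2, 3, 5, 7, 9, 10, 11, 12, 13} ∩ {1, 2, 5, 6, 8, 9, 12} = {1, 2, 5, 9, 12}
… ∩ ⟦shiny⟧ = {1, 2, 5, 9, 12} ∩ {1, 2, 3, 5, 7, 8, 10, 11, 13} = {1, 2, 5}
… ∩ ⟦grey⟧ = {1, 2, 5} ∩ {2, 3, 4, 5, 8, 9, 10, 11, 12} = {2, 5}
So ⟦shiny grey key behind 6⟧ = {2, 5}.

{2, 5}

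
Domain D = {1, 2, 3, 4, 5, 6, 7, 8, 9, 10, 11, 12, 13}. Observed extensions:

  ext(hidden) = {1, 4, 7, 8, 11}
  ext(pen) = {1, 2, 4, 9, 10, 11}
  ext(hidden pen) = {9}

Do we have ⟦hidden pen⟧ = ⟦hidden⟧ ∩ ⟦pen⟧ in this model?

⟦hidden⟧ ∩ ⟦pen⟧ = {1, 4, 7, 8, 11} ∩ {1, 2, 4, 9, 10, 11} = {1, 4, 11}
Observed ⟦hidden pen⟧ = {9}.
These differ, so the modifier is not intersective in this model.

no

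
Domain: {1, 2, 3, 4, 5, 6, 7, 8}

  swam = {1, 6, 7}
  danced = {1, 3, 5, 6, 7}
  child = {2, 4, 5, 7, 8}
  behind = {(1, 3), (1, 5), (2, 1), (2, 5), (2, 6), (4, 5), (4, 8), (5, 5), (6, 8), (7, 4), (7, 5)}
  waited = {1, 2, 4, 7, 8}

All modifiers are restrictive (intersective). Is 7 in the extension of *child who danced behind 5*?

⟦who danced⟧ = ⟦danced⟧ = {1, 3, 5, 6, 7}
⟦behind 5⟧ = {x : ⟨x, 5⟩ ∈ ⟦behind⟧} = {1, 2, 4, 5, 7}
⟦child⟧ = {2, 4, 5, 7, 8}
… ∩ ⟦who danced⟧ = {2, 4, 5, 7, 8} ∩ {1, 3, 5, 6, 7} = {5, 7}
… ∩ ⟦behind 5⟧ = {5, 7} ∩ {1, 2, 4, 5, 7} = {5, 7}
⟦child who danced behind 5⟧ = {5, 7}; 7 ∈ this set.

yes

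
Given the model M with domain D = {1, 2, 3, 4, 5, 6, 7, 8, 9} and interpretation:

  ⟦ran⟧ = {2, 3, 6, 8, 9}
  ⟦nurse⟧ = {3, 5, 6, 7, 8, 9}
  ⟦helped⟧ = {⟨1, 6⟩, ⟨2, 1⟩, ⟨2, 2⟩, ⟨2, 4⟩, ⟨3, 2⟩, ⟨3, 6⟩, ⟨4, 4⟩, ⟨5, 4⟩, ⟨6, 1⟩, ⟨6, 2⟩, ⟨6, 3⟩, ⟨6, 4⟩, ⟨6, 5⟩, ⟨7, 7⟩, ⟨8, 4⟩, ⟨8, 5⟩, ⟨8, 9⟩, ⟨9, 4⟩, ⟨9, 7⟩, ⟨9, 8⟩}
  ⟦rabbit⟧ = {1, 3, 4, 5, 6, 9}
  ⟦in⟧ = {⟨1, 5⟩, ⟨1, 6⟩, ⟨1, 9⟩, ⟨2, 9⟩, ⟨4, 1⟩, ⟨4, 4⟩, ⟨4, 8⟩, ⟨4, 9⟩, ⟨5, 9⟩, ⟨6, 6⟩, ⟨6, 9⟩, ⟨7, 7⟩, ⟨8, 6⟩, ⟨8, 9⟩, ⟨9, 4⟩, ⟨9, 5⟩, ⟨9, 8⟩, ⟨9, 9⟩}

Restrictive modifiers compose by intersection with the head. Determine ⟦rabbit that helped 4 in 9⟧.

{4, 5, 6, 9}

⟦that helped 4⟧ = {x : ⟨x, 4⟩ ∈ ⟦helped⟧} = {2, 4, 5, 6, 8, 9}
⟦in 9⟧ = {x : ⟨x, 9⟩ ∈ ⟦in⟧} = {1, 2, 4, 5, 6, 8, 9}
⟦rabbit⟧ = {1, 3, 4, 5, 6, 9}
… ∩ ⟦that helped 4⟧ = {1, 3, 4, 5, 6, 9} ∩ {2, 4, 5, 6, 8, 9} = {4, 5, 6, 9}
… ∩ ⟦in 9⟧ = {4, 5, 6, 9} ∩ {1, 2, 4, 5, 6, 8, 9} = {4, 5, 6, 9}
So ⟦rabbit that helped 4 in 9⟧ = {4, 5, 6, 9}.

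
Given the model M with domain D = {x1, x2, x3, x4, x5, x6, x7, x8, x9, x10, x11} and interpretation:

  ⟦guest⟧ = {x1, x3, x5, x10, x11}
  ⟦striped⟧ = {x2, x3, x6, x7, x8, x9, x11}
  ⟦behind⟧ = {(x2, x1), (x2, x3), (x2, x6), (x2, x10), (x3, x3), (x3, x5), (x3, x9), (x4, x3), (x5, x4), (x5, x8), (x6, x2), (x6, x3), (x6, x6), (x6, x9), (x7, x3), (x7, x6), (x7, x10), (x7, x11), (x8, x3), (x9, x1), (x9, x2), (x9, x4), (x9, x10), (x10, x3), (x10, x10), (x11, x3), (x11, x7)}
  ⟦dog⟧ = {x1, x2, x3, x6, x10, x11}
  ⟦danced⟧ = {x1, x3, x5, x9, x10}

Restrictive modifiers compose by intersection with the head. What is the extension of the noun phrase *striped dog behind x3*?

{x2, x3, x6, x11}

⟦behind x3⟧ = {x : ⟨x, x3⟩ ∈ ⟦behind⟧} = {x2, x3, x4, x6, x7, x8, x10, x11}
⟦dog⟧ = {x1, x2, x3, x6, x10, x11}
… ∩ ⟦behind x3⟧ = {x1, x2, x3, x6, x10, x11} ∩ {x2, x3, x4, x6, x7, x8, x10, x11} = {x2, x3, x6, x10, x11}
… ∩ ⟦striped⟧ = {x2, x3, x6, x10, x11} ∩ {x2, x3, x6, x7, x8, x9, x11} = {x2, x3, x6, x11}
So ⟦striped dog behind x3⟧ = {x2, x3, x6, x11}.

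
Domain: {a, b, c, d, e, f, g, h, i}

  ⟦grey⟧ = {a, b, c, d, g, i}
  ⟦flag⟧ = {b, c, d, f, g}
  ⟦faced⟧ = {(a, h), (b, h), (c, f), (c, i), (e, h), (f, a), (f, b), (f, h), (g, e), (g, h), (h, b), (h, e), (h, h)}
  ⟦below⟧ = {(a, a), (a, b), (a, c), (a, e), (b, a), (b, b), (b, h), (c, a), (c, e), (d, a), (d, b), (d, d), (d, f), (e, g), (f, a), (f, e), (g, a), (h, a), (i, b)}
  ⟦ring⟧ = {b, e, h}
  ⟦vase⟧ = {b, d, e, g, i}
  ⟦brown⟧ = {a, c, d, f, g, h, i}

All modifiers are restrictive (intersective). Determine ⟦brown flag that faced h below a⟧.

{f, g}

⟦that faced h⟧ = {x : ⟨x, h⟩ ∈ ⟦faced⟧} = {a, b, e, f, g, h}
⟦below a⟧ = {x : ⟨x, a⟩ ∈ ⟦below⟧} = {a, b, c, d, f, g, h}
⟦flag⟧ = {b, c, d, f, g}
… ∩ ⟦that faced h⟧ = {b, c, d, f, g} ∩ {a, b, e, f, g, h} = {b, f, g}
… ∩ ⟦below a⟧ = {b, f, g} ∩ {a, b, c, d, f, g, h} = {b, f, g}
… ∩ ⟦brown⟧ = {b, f, g} ∩ {a, c, d, f, g, h, i} = {f, g}
So ⟦brown flag that faced h below a⟧ = {f, g}.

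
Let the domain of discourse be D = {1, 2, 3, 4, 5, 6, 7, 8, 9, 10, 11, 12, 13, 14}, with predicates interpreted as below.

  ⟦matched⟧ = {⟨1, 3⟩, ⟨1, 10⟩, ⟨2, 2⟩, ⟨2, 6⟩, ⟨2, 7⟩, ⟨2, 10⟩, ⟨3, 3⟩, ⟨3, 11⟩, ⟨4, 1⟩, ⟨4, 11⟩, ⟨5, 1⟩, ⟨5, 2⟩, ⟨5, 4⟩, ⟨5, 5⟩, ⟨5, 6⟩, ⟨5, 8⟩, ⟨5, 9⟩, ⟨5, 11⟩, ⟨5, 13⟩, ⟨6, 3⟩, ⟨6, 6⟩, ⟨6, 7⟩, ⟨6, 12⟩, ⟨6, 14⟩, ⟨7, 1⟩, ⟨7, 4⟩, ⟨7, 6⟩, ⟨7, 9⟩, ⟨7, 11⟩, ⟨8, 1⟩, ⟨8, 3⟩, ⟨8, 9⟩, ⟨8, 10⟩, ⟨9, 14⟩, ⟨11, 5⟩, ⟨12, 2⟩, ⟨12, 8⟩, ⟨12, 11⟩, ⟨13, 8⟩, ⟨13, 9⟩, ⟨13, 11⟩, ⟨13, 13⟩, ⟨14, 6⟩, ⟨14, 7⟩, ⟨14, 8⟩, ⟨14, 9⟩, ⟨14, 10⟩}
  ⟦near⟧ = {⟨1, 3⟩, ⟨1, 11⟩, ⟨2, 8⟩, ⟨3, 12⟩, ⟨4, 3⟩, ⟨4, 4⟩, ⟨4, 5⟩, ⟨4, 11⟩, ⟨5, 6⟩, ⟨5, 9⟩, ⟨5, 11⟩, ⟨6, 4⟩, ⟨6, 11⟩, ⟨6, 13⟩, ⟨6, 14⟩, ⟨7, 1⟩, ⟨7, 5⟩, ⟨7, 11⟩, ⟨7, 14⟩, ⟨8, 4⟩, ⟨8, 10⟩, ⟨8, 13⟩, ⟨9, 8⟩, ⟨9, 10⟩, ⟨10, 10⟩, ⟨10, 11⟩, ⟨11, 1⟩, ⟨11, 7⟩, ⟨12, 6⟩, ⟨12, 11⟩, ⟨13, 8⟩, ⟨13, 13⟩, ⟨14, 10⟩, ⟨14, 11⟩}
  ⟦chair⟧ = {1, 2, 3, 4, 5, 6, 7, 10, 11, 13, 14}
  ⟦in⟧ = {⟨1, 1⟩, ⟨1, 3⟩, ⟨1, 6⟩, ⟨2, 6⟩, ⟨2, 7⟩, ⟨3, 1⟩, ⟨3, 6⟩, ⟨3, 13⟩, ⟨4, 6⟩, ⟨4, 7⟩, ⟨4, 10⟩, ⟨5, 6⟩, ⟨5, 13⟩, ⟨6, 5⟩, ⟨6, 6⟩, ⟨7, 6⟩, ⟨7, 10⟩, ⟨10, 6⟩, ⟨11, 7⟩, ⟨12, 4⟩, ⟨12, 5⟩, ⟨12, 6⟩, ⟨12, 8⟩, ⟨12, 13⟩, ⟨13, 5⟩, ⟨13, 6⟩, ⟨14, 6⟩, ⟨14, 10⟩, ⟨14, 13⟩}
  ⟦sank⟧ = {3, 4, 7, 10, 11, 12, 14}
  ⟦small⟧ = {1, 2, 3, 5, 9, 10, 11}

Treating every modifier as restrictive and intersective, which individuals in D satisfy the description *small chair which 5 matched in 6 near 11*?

{1, 5}

⟦which 5 matched⟧ = {x : ⟨5, x⟩ ∈ ⟦matched⟧} = {1, 2, 4, 5, 6, 8, 9, 11, 13}
⟦in 6⟧ = {x : ⟨x, 6⟩ ∈ ⟦in⟧} = {1, 2, 3, 4, 5, 6, 7, 10, 12, 13, 14}
⟦near 11⟧ = {x : ⟨x, 11⟩ ∈ ⟦near⟧} = {1, 4, 5, 6, 7, 10, 12, 14}
⟦chair⟧ = {1, 2, 3, 4, 5, 6, 7, 10, 11, 13, 14}
… ∩ ⟦which 5 matched⟧ = {1, 2, 3, 4, 5, 6, 7, 10, 11, 13, 14} ∩ {1, 2, 4, 5, 6, 8, 9, 11, 13} = {1, 2, 4, 5, 6, 11, 13}
… ∩ ⟦in 6⟧ = {1, 2, 4, 5, 6, 11, 13} ∩ {1, 2, 3, 4, 5, 6, 7, 10, 12, 13, 14} = {1, 2, 4, 5, 6, 13}
… ∩ ⟦near 11⟧ = {1, 2, 4, 5, 6, 13} ∩ {1, 4, 5, 6, 7, 10, 12, 14} = {1, 4, 5, 6}
… ∩ ⟦small⟧ = {1, 4, 5, 6} ∩ {1, 2, 3, 5, 9, 10, 11} = {1, 5}
So ⟦small chair which 5 matched in 6 near 11⟧ = {1, 5}.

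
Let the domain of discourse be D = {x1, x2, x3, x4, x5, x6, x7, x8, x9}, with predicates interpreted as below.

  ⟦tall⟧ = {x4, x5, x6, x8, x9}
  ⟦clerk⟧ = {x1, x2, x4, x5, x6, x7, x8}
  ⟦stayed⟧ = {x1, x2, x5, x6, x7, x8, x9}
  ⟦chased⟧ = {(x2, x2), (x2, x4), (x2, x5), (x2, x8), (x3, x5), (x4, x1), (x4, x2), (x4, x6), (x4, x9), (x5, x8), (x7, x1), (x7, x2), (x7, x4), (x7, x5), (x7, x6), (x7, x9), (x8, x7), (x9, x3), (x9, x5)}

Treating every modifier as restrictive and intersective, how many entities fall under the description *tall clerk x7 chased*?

3

⟦x7 chased⟧ = {x : ⟨x7, x⟩ ∈ ⟦chased⟧} = {x1, x2, x4, x5, x6, x9}
⟦clerk⟧ = {x1, x2, x4, x5, x6, x7, x8}
… ∩ ⟦x7 chased⟧ = {x1, x2, x4, x5, x6, x7, x8} ∩ {x1, x2, x4, x5, x6, x9} = {x1, x2, x4, x5, x6}
… ∩ ⟦tall⟧ = {x1, x2, x4, x5, x6} ∩ {x4, x5, x6, x8, x9} = {x4, x5, x6}
⟦tall clerk x7 chased⟧ = {x4, x5, x6}, so the cardinality is 3.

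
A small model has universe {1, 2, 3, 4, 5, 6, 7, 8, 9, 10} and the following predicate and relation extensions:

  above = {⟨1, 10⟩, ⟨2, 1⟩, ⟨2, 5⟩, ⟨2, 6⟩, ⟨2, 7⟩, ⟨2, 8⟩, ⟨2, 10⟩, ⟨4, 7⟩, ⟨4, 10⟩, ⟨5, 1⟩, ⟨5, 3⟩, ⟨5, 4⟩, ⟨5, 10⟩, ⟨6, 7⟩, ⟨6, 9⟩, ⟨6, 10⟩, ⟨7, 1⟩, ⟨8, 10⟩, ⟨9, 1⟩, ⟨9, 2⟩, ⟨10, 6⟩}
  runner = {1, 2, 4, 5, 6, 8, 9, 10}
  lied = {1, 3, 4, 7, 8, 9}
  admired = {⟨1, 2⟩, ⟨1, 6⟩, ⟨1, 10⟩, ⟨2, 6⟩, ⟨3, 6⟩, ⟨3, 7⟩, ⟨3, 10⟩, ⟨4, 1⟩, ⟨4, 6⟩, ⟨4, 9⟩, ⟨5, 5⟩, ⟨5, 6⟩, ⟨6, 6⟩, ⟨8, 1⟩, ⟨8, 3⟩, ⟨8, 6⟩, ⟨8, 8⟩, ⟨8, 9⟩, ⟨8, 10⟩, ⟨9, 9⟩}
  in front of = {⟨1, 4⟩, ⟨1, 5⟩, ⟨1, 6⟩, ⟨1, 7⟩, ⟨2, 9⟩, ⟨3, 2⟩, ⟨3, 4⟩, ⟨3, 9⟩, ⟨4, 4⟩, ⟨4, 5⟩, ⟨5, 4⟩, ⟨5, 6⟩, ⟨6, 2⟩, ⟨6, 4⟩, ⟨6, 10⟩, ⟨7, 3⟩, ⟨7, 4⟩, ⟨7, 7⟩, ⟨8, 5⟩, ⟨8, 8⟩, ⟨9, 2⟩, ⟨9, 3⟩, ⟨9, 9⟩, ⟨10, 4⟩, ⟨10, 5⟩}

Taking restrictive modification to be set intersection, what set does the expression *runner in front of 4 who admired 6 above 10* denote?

⟦in front of 4⟧ = {x : ⟨x, 4⟩ ∈ ⟦in front of⟧} = {1, 3, 4, 5, 6, 7, 10}
⟦who admired 6⟧ = {x : ⟨x, 6⟩ ∈ ⟦admired⟧} = {1, 2, 3, 4, 5, 6, 8}
⟦above 10⟧ = {x : ⟨x, 10⟩ ∈ ⟦above⟧} = {1, 2, 4, 5, 6, 8}
⟦runner⟧ = {1, 2, 4, 5, 6, 8, 9, 10}
… ∩ ⟦in front of 4⟧ = {1, 2, 4, 5, 6, 8, 9, 10} ∩ {1, 3, 4, 5, 6, 7, 10} = {1, 4, 5, 6, 10}
… ∩ ⟦who admired 6⟧ = {1, 4, 5, 6, 10} ∩ {1, 2, 3, 4, 5, 6, 8} = {1, 4, 5, 6}
… ∩ ⟦above 10⟧ = {1, 4, 5, 6} ∩ {1, 2, 4, 5, 6, 8} = {1, 4, 5, 6}
So ⟦runner in front of 4 who admired 6 above 10⟧ = {1, 4, 5, 6}.

{1, 4, 5, 6}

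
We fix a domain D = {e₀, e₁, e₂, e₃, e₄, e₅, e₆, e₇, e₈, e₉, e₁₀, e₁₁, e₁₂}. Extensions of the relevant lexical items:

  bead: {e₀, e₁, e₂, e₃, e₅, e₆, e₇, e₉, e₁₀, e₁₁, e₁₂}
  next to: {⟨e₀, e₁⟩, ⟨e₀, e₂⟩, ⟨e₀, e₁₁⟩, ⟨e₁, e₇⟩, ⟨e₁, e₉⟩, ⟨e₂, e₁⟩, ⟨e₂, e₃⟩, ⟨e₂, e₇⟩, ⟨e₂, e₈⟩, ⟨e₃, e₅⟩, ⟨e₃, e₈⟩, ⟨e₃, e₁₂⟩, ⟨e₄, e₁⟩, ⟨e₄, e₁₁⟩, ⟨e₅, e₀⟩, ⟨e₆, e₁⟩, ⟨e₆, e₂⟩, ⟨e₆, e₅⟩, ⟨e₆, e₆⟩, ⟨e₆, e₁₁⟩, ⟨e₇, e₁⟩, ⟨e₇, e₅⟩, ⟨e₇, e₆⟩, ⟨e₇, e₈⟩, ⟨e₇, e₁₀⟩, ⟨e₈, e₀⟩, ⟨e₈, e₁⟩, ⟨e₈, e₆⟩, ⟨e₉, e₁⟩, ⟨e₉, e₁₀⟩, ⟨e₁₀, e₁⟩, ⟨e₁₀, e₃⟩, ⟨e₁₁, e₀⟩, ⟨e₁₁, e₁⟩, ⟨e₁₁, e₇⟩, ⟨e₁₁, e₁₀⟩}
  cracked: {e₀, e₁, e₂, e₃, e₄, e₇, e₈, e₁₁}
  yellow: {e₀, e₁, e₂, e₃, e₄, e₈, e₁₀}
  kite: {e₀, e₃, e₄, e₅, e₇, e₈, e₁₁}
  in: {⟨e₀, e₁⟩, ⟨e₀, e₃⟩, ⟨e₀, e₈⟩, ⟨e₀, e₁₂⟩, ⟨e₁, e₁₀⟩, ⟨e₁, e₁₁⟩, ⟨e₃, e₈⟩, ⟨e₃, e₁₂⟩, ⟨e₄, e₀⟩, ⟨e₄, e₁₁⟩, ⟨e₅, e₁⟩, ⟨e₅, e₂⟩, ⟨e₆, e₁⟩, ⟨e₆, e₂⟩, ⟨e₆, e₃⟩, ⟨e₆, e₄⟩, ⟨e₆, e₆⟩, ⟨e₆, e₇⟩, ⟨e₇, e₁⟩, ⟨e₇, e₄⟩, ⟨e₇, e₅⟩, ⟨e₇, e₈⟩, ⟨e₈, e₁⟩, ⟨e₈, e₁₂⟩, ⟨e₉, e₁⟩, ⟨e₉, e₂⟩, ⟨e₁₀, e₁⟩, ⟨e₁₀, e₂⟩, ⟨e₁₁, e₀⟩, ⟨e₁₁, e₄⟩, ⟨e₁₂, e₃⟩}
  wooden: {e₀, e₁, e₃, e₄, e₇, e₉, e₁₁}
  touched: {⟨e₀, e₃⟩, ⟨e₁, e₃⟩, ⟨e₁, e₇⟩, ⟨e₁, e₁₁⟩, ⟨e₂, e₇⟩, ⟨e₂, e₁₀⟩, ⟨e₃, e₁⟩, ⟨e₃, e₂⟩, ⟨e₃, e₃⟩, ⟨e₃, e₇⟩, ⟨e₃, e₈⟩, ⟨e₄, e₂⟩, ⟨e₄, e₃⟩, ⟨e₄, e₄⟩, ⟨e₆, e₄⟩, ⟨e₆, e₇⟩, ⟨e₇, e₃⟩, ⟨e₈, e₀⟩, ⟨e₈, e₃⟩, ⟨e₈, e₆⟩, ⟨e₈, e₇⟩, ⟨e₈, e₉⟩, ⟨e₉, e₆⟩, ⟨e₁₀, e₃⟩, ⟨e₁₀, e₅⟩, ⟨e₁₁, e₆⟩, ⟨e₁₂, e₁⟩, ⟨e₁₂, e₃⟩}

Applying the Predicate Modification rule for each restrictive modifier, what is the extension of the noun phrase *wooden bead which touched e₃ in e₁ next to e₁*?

{e₀, e₇}

⟦which touched e₃⟧ = {x : ⟨x, e₃⟩ ∈ ⟦touched⟧} = {e₀, e₁, e₃, e₄, e₇, e₈, e₁₀, e₁₂}
⟦in e₁⟧ = {x : ⟨x, e₁⟩ ∈ ⟦in⟧} = {e₀, e₅, e₆, e₇, e₈, e₉, e₁₀}
⟦next to e₁⟧ = {x : ⟨x, e₁⟩ ∈ ⟦next to⟧} = {e₀, e₂, e₄, e₆, e₇, e₈, e₉, e₁₀, e₁₁}
⟦bead⟧ = {e₀, e₁, e₂, e₃, e₅, e₆, e₇, e₉, e₁₀, e₁₁, e₁₂}
… ∩ ⟦which touched e₃⟧ = {e₀, e₁, e₂, e₃, e₅, e₆, e₇, e₉, e₁₀, e₁₁, e₁₂} ∩ {e₀, e₁, e₃, e₄, e₇, e₈, e₁₀, e₁₂} = {e₀, e₁, e₃, e₇, e₁₀, e₁₂}
… ∩ ⟦in e₁⟧ = {e₀, e₁, e₃, e₇, e₁₀, e₁₂} ∩ {e₀, e₅, e₆, e₇, e₈, e₉, e₁₀} = {e₀, e₇, e₁₀}
… ∩ ⟦next to e₁⟧ = {e₀, e₇, e₁₀} ∩ {e₀, e₂, e₄, e₆, e₇, e₈, e₉, e₁₀, e₁₁} = {e₀, e₇, e₁₀}
… ∩ ⟦wooden⟧ = {e₀, e₇, e₁₀} ∩ {e₀, e₁, e₃, e₄, e₇, e₉, e₁₁} = {e₀, e₇}
So ⟦wooden bead which touched e₃ in e₁ next to e₁⟧ = {e₀, e₇}.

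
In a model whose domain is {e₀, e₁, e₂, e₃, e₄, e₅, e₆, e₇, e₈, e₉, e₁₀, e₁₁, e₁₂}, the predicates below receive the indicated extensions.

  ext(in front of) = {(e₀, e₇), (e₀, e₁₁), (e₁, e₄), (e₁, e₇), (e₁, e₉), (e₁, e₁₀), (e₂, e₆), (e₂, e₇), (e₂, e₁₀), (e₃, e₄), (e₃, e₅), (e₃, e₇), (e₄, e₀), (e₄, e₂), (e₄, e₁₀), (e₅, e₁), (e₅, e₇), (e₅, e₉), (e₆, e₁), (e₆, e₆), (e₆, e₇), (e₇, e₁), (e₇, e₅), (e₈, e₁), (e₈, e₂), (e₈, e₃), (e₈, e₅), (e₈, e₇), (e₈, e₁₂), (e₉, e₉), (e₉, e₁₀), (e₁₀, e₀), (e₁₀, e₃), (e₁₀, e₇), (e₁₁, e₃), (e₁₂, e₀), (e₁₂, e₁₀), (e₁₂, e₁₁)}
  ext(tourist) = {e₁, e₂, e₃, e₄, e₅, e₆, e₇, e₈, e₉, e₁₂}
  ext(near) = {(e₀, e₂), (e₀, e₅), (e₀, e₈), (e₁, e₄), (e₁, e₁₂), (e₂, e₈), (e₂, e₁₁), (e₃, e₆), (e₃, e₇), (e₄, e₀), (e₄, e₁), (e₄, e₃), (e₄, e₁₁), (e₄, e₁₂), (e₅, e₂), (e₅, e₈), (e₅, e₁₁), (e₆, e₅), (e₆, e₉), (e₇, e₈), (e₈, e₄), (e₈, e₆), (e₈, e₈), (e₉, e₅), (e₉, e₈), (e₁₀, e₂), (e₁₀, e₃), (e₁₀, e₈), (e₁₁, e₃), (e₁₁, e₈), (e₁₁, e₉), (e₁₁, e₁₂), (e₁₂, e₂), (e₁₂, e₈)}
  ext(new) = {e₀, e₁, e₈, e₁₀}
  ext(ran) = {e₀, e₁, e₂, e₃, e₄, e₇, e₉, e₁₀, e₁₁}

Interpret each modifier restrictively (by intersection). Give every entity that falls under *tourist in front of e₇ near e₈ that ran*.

{e₂}

⟦in front of e₇⟧ = {x : ⟨x, e₇⟩ ∈ ⟦in front of⟧} = {e₀, e₁, e₂, e₃, e₅, e₆, e₈, e₁₀}
⟦near e₈⟧ = {x : ⟨x, e₈⟩ ∈ ⟦near⟧} = {e₀, e₂, e₅, e₇, e₈, e₉, e₁₀, e₁₁, e₁₂}
⟦that ran⟧ = ⟦ran⟧ = {e₀, e₁, e₂, e₃, e₄, e₇, e₉, e₁₀, e₁₁}
⟦tourist⟧ = {e₁, e₂, e₃, e₄, e₅, e₆, e₇, e₈, e₉, e₁₂}
… ∩ ⟦in front of e₇⟧ = {e₁, e₂, e₃, e₄, e₅, e₆, e₇, e₈, e₉, e₁₂} ∩ {e₀, e₁, e₂, e₃, e₅, e₆, e₈, e₁₀} = {e₁, e₂, e₃, e₅, e₆, e₈}
… ∩ ⟦near e₈⟧ = {e₁, e₂, e₃, e₅, e₆, e₈} ∩ {e₀, e₂, e₅, e₇, e₈, e₉, e₁₀, e₁₁, e₁₂} = {e₂, e₅, e₈}
… ∩ ⟦that ran⟧ = {e₂, e₅, e₈} ∩ {e₀, e₁, e₂, e₃, e₄, e₇, e₉, e₁₀, e₁₁} = {e₂}
So ⟦tourist in front of e₇ near e₈ that ran⟧ = {e₂}.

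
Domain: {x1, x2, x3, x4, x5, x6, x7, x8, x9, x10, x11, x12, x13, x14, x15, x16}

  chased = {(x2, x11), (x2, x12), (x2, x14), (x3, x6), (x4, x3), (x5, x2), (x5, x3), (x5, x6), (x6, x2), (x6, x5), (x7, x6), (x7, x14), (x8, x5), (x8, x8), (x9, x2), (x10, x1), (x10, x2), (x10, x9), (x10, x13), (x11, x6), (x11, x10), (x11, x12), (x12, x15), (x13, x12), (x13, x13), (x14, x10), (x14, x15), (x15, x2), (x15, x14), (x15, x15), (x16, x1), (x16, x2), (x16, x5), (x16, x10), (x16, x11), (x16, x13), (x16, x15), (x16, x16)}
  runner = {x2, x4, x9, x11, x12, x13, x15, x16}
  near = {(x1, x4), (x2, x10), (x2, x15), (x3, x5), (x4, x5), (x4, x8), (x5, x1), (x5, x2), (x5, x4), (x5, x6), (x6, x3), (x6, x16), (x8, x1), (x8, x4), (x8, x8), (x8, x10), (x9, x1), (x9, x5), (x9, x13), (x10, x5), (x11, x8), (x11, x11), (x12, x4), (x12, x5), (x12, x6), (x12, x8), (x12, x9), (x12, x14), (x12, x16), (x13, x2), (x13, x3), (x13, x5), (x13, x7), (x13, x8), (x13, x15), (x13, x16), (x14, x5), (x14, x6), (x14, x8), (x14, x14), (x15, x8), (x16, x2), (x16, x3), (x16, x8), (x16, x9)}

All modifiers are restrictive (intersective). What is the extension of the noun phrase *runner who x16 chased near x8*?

⟦who x16 chased⟧ = {x : ⟨x16, x⟩ ∈ ⟦chased⟧} = {x1, x2, x5, x10, x11, x13, x15, x16}
⟦near x8⟧ = {x : ⟨x, x8⟩ ∈ ⟦near⟧} = {x4, x8, x11, x12, x13, x14, x15, x16}
⟦runner⟧ = {x2, x4, x9, x11, x12, x13, x15, x16}
… ∩ ⟦who x16 chased⟧ = {x2, x4, x9, x11, x12, x13, x15, x16} ∩ {x1, x2, x5, x10, x11, x13, x15, x16} = {x2, x11, x13, x15, x16}
… ∩ ⟦near x8⟧ = {x2, x11, x13, x15, x16} ∩ {x4, x8, x11, x12, x13, x14, x15, x16} = {x11, x13, x15, x16}
So ⟦runner who x16 chased near x8⟧ = {x11, x13, x15, x16}.

{x11, x13, x15, x16}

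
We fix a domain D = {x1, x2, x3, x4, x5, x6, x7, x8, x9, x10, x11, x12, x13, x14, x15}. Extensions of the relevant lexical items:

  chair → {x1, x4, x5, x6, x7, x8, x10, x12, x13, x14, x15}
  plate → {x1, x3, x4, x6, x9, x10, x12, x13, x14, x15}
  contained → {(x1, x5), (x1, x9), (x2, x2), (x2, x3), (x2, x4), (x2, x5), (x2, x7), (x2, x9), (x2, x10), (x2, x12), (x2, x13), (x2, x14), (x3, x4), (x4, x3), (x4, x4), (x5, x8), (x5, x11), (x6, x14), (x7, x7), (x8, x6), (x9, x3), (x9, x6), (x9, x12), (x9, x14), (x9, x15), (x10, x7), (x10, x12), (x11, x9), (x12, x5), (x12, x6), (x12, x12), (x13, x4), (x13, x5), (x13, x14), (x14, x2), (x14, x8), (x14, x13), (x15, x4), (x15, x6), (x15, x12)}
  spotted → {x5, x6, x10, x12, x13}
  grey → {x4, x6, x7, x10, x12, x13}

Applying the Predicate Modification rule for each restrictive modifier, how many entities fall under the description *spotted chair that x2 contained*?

⟦that x2 contained⟧ = {x : ⟨x2, x⟩ ∈ ⟦contained⟧} = {x2, x3, x4, x5, x7, x9, x10, x12, x13, x14}
⟦chair⟧ = {x1, x4, x5, x6, x7, x8, x10, x12, x13, x14, x15}
… ∩ ⟦that x2 contained⟧ = {x1, x4, x5, x6, x7, x8, x10, x12, x13, x14, x15} ∩ {x2, x3, x4, x5, x7, x9, x10, x12, x13, x14} = {x4, x5, x7, x10, x12, x13, x14}
… ∩ ⟦spotted⟧ = {x4, x5, x7, x10, x12, x13, x14} ∩ {x5, x6, x10, x12, x13} = {x5, x10, x12, x13}
⟦spotted chair that x2 contained⟧ = {x5, x10, x12, x13}, so the cardinality is 4.

4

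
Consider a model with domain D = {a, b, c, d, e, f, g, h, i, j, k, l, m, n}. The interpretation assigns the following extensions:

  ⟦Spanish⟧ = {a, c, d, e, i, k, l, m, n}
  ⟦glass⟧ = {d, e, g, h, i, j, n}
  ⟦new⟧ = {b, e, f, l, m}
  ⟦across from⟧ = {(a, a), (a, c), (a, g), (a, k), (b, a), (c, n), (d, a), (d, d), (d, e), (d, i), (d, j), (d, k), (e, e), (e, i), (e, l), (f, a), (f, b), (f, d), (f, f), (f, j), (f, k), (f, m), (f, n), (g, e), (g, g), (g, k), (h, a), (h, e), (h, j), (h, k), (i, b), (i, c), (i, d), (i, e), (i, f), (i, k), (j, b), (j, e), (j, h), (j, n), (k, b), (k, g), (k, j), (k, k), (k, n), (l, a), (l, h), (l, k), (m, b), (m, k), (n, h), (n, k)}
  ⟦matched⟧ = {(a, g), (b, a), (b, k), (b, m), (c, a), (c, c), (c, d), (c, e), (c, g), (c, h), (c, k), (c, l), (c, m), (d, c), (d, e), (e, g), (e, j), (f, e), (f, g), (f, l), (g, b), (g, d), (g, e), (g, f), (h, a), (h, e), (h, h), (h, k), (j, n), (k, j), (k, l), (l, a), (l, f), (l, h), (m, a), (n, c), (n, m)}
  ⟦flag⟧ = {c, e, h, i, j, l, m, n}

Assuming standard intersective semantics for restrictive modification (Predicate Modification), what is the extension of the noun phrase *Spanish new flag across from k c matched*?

⟦across from k⟧ = {x : ⟨x, k⟩ ∈ ⟦across from⟧} = {a, d, f, g, h, i, k, l, m, n}
⟦c matched⟧ = {x : ⟨c, x⟩ ∈ ⟦matched⟧} = {a, c, d, e, g, h, k, l, m}
⟦flag⟧ = {c, e, h, i, j, l, m, n}
… ∩ ⟦across from k⟧ = {c, e, h, i, j, l, m, n} ∩ {a, d, f, g, h, i, k, l, m, n} = {h, i, l, m, n}
… ∩ ⟦c matched⟧ = {h, i, l, m, n} ∩ {a, c, d, e, g, h, k, l, m} = {h, l, m}
… ∩ ⟦Spanish⟧ = {h, l, m} ∩ {a, c, d, e, i, k, l, m, n} = {l, m}
… ∩ ⟦new⟧ = {l, m} ∩ {b, e, f, l, m} = {l, m}
So ⟦Spanish new flag across from k c matched⟧ = {l, m}.

{l, m}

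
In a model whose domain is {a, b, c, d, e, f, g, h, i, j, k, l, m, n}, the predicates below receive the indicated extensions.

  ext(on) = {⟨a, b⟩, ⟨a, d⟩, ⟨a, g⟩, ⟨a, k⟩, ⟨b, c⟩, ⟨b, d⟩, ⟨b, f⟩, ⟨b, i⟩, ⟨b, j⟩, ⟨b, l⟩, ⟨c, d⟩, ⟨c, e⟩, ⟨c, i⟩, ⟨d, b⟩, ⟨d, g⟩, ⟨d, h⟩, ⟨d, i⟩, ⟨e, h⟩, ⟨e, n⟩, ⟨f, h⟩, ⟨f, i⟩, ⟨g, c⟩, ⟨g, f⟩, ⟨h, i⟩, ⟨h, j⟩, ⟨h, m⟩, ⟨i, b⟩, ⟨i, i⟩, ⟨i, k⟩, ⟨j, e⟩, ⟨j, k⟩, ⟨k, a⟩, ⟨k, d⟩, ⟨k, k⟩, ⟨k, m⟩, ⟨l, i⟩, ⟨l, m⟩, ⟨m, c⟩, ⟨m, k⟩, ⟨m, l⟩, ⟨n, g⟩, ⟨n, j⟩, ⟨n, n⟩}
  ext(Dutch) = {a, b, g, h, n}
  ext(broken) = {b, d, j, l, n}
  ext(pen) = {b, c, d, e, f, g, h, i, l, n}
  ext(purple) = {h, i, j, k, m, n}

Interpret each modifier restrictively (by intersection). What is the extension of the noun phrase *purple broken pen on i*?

{ }

⟦on i⟧ = {x : ⟨x, i⟩ ∈ ⟦on⟧} = {b, c, d, f, h, i, l}
⟦pen⟧ = {b, c, d, e, f, g, h, i, l, n}
… ∩ ⟦on i⟧ = {b, c, d, e, f, g, h, i, l, n} ∩ {b, c, d, f, h, i, l} = {b, c, d, f, h, i, l}
… ∩ ⟦purple⟧ = {b, c, d, f, h, i, l} ∩ {h, i, j, k, m, n} = {h, i}
… ∩ ⟦broken⟧ = {h, i} ∩ {b, d, j, l, n} = ∅
So ⟦purple broken pen on i⟧ = { }.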